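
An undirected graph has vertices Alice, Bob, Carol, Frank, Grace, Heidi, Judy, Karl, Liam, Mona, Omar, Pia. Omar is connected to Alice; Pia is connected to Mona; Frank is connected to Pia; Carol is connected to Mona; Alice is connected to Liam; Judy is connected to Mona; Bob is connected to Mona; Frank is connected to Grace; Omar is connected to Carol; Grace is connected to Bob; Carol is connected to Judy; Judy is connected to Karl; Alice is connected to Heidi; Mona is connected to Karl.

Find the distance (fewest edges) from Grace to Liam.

6

Distance 0: Grace.
Distance 1: Bob, Frank.
Distance 2: Mona, Pia.
Distance 3: Carol, Judy, Karl.
Distance 4: Omar.
Distance 5: Alice.
Distance 6: Heidi, Liam — contains Liam.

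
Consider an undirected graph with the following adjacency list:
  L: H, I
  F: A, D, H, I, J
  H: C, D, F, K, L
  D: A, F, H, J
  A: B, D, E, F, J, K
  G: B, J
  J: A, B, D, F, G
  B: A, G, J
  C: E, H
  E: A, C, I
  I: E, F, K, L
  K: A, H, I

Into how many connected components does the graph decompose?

From A: component {A, B, C, D, E, F, G, H, I, J, K, L}.
That's 1 component.

1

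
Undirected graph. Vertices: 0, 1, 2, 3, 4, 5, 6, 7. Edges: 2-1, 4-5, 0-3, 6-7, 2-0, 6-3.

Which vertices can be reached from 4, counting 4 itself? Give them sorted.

4, 5

Start at 4.
Its neighbours: 5.
Nothing further is reachable.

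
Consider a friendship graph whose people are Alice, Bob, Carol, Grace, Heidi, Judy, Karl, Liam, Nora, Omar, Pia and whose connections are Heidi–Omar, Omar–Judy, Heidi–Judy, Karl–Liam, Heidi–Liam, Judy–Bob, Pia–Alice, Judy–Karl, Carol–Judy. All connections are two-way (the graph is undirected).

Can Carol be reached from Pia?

No

Explore from Pia.
Distance 1: reach Alice.
The search is exhausted without reaching Carol; it lies in a different component.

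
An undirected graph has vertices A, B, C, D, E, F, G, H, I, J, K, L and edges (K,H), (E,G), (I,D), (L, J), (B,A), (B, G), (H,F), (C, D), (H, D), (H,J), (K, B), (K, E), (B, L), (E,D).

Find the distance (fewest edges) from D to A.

Distance 0: D.
Distance 1: C, E, H, I.
Distance 2: F, G, J, K.
Distance 3: B, L.
Distance 4: A — contains A.

4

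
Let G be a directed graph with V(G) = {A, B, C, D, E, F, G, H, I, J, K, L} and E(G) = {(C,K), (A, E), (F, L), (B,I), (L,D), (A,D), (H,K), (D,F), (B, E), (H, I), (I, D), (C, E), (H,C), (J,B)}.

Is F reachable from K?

No

K has no outgoing edges, so nothing is reachable from it.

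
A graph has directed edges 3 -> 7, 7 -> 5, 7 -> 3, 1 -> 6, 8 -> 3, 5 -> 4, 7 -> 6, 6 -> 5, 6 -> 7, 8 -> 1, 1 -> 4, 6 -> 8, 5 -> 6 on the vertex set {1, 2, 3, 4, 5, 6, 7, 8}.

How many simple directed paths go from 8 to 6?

8→1→6
8→3→7→5→6
8→3→7→6

3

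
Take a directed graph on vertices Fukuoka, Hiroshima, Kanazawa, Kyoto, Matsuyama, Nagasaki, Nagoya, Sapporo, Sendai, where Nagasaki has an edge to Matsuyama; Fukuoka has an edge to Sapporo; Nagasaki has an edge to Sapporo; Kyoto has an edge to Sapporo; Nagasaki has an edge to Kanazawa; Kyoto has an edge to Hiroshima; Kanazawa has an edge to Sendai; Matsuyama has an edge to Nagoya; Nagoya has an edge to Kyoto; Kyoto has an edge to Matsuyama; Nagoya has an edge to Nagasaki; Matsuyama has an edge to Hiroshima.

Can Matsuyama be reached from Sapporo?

No

Sapporo has no outgoing edges, so nothing is reachable from it.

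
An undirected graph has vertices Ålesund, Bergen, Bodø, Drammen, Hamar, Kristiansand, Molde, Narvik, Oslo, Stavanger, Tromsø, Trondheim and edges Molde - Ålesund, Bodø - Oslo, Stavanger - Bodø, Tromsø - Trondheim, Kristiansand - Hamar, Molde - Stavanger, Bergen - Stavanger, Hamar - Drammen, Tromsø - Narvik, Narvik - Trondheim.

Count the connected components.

From Ålesund: component {Ålesund, Bergen, Bodø, Molde, Oslo, Stavanger}.
From Drammen: component {Drammen, Hamar, Kristiansand}.
From Narvik: component {Narvik, Tromsø, Trondheim}.
That's 3 components.

3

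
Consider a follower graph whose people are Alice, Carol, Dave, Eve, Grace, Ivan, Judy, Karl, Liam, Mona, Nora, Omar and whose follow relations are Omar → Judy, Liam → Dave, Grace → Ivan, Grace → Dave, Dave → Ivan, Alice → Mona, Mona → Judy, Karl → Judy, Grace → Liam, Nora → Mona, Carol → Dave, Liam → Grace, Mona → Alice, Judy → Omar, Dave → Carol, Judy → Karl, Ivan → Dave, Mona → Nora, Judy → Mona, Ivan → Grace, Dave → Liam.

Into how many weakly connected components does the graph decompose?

From Alice: component {Alice, Judy, Karl, Mona, Nora, Omar}.
From Carol: component {Carol, Dave, Grace, Ivan, Liam}.
From Eve: component {Eve}.
That's 3 components.

3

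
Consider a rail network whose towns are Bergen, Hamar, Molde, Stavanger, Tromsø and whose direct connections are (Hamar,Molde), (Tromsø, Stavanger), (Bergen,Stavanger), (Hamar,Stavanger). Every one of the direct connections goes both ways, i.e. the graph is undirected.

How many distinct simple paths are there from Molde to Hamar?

1

Molde–Hamar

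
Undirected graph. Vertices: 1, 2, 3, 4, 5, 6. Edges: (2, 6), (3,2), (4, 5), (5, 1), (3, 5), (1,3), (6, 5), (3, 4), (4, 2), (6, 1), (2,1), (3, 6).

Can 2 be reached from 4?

Explore from 4.
Distance 1: reach 2, 3, 5.
Found 2.

Yes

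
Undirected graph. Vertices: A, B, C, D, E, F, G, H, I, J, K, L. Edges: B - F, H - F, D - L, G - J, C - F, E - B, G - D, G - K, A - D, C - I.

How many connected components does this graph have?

From A: component {A, D, G, J, K, L}.
From B: component {B, C, E, F, H, I}.
That's 2 components.

2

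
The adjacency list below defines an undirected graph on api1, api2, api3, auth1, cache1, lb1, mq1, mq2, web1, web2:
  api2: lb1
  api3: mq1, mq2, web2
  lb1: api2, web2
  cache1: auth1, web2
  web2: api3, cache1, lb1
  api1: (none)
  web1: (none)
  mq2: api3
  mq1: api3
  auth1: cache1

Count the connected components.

From api1: component {api1}.
From api2: component {api2, api3, auth1, cache1, lb1, mq1, mq2, web2}.
From web1: component {web1}.
That's 3 components.

3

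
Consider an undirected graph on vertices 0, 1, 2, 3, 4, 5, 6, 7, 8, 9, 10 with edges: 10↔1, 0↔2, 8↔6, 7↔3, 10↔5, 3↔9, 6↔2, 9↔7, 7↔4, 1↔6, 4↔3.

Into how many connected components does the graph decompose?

From 0: component {0, 1, 2, 5, 6, 8, 10}.
From 3: component {3, 4, 7, 9}.
That's 2 components.

2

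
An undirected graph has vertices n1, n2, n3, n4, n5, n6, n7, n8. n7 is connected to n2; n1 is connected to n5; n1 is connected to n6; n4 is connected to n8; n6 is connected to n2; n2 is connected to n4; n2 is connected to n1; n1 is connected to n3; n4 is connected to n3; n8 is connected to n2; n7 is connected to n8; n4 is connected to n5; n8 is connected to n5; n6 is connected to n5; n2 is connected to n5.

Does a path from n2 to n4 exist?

Yes

Explore from n2.
Distance 1: reach n1, n4, n5, n6, n7, n8.
Found n4.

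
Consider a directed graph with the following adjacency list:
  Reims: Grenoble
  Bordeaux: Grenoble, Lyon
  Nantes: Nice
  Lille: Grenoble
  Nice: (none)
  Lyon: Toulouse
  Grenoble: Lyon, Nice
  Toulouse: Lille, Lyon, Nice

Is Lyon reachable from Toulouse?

Yes

Explore from Toulouse.
Distance 1: reach Lille, Lyon, Nice.
Found Lyon.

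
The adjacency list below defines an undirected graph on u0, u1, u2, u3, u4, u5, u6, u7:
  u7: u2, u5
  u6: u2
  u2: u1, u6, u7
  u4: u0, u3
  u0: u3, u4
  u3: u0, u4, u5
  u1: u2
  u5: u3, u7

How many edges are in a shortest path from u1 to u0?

5

Distance 0: u1.
Distance 1: u2.
Distance 2: u6, u7.
Distance 3: u5.
Distance 4: u3.
Distance 5: u0, u4 — contains u0.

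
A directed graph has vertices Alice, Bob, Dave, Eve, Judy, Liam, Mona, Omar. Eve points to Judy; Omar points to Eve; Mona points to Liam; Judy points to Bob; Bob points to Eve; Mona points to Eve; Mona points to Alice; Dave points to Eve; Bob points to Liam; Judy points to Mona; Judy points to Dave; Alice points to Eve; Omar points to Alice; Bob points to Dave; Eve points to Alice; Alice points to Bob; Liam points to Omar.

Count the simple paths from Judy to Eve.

Judy→Bob→Dave→Eve
Judy→Bob→Eve
Judy→Bob→Liam→Omar→Alice→Eve
Judy→Bob→Liam→Omar→Eve
Judy→Dave→Eve
Judy→Mona→Alice→Bob→Dave→Eve
Judy→Mona→Alice→Bob→Eve
Judy→Mona→Alice→Bob→Liam→Omar→Eve
Judy→Mona→Alice→Eve
Judy→Mona→Eve
Judy→Mona→Liam→Omar→Alice→Bob→Dave→Eve
Judy→Mona→Liam→Omar→Alice→Bob→Eve
Judy→Mona→Liam→Omar→Alice→Eve
Judy→Mona→Liam→Omar→Eve

14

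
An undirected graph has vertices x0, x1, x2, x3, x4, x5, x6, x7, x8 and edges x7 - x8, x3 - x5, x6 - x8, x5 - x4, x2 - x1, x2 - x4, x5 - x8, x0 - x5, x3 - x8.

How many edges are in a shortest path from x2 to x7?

Distance 0: x2.
Distance 1: x1, x4.
Distance 2: x5.
Distance 3: x0, x3, x8.
Distance 4: x6, x7 — contains x7.

4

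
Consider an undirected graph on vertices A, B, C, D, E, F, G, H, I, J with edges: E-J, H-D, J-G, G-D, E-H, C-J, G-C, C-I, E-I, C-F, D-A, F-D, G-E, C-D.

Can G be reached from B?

B has no edges, so nothing is reachable from it.

No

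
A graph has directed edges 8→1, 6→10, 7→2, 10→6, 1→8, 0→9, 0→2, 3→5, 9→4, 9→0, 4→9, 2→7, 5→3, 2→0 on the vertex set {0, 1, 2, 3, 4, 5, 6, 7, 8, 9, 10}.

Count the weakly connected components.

4

From 0: component {0, 2, 4, 7, 9}.
From 1: component {1, 8}.
From 3: component {3, 5}.
From 6: component {6, 10}.
That's 4 components.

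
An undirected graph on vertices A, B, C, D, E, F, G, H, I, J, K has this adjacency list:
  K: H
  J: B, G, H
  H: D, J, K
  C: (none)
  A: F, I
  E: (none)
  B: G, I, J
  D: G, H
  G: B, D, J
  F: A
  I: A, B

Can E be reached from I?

Explore from I.
Distance 1: reach A, B.
Distance 2: reach F, G, J.
Distance 3: reach D, H.
Distance 4: reach K.
The search is exhausted without reaching E; it lies in a different component.

No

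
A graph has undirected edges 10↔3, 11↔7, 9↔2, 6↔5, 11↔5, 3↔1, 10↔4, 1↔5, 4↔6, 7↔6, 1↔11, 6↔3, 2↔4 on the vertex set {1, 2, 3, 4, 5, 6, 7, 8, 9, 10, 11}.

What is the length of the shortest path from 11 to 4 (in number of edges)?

Distance 0: 11.
Distance 1: 1, 5, 7.
Distance 2: 3, 6.
Distance 3: 4, 10 — contains 4.

3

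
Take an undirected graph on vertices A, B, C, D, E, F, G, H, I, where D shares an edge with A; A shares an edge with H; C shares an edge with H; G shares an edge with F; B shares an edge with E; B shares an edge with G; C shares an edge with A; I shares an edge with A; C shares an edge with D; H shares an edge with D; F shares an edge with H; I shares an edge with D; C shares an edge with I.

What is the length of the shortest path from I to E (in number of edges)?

Distance 0: I.
Distance 1: A, C, D.
Distance 2: H.
Distance 3: F.
Distance 4: G.
Distance 5: B.
Distance 6: E — contains E.

6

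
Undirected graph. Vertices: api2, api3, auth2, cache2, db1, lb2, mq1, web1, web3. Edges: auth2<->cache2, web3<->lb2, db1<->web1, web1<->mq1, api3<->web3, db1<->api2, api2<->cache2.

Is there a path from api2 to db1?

Explore from api2.
Distance 1: reach cache2, db1.
Found db1.

Yes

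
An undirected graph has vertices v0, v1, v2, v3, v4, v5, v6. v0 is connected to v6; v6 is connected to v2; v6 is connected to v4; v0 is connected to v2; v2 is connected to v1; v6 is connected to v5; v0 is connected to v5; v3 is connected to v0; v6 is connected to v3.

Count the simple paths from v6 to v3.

4

v6–v0–v3
v6–v2–v0–v3
v6–v3
v6–v5–v0–v3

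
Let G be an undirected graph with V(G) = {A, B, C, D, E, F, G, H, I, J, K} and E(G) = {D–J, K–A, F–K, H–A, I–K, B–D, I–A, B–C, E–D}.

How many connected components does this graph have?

3

From A: component {A, F, H, I, K}.
From B: component {B, C, D, E, J}.
From G: component {G}.
That's 3 components.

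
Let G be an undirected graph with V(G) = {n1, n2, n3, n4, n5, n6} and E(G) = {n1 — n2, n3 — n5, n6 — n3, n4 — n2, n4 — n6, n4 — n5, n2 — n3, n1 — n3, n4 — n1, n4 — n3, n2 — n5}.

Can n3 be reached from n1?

Explore from n1.
Distance 1: reach n2, n3, n4.
Found n3.

Yes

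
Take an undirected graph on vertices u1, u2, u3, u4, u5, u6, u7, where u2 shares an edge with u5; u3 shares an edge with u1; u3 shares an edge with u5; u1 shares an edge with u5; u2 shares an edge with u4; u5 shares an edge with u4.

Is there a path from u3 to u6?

No

Explore from u3.
Distance 1: reach u1, u5.
Distance 2: reach u2, u4.
The search is exhausted without reaching u6; it lies in a different component.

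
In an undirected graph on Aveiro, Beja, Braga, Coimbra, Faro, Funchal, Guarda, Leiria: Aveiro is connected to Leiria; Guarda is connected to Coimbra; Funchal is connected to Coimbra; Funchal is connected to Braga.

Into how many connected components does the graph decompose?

From Aveiro: component {Aveiro, Leiria}.
From Beja: component {Beja}.
From Braga: component {Braga, Coimbra, Funchal, Guarda}.
From Faro: component {Faro}.
That's 4 components.

4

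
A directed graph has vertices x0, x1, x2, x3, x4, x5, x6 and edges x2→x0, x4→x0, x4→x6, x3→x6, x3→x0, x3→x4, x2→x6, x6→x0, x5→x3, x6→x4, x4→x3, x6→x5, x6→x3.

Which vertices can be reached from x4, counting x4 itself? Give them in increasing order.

Start at x4.
Its neighbours: x0, x3, x6.
Then their neighbours: x5.
Nothing further is reachable.

x0, x3, x4, x5, x6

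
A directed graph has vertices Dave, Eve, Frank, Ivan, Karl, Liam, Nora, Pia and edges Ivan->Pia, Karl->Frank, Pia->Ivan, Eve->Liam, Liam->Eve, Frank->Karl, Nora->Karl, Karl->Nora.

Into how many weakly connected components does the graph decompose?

From Dave: component {Dave}.
From Eve: component {Eve, Liam}.
From Frank: component {Frank, Karl, Nora}.
From Ivan: component {Ivan, Pia}.
That's 4 components.

4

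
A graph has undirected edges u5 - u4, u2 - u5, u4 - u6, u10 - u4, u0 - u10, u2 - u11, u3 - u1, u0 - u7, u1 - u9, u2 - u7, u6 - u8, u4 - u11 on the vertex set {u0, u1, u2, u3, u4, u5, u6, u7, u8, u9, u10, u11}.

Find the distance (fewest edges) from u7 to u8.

5

Distance 0: u7.
Distance 1: u0, u2.
Distance 2: u5, u10, u11.
Distance 3: u4.
Distance 4: u6.
Distance 5: u8 — contains u8.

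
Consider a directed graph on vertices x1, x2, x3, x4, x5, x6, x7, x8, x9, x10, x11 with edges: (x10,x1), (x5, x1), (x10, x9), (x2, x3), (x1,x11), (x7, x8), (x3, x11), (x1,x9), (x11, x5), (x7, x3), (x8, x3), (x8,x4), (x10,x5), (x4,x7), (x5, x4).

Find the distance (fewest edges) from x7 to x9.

5

Distance 0: x7.
Distance 1: x3, x8.
Distance 2: x4, x11.
Distance 3: x5.
Distance 4: x1.
Distance 5: x9 — contains x9.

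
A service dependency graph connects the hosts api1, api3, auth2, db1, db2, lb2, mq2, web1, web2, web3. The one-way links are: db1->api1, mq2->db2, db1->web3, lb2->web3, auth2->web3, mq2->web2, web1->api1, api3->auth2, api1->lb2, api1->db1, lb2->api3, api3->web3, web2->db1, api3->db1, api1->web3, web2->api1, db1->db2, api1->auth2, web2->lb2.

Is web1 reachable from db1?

No

Explore from db1.
Distance 1: reach api1, db2, web3.
Distance 2: reach auth2, lb2.
Distance 3: reach api3.
The search from db1 is exhausted; no directed path reaches web1.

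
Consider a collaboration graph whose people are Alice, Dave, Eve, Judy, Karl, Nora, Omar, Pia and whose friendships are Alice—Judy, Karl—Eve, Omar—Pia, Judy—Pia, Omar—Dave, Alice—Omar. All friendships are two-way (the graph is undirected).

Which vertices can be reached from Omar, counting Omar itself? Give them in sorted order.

Start at Omar.
Its neighbours: Alice, Dave, Pia.
Then their neighbours: Judy.
Nothing further is reachable.

Alice, Dave, Judy, Omar, Pia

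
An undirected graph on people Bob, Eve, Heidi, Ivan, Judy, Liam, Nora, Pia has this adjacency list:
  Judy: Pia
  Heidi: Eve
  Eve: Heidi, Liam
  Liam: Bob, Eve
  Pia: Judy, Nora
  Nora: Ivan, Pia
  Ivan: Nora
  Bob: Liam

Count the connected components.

From Bob: component {Bob, Eve, Heidi, Liam}.
From Ivan: component {Ivan, Judy, Nora, Pia}.
That's 2 components.

2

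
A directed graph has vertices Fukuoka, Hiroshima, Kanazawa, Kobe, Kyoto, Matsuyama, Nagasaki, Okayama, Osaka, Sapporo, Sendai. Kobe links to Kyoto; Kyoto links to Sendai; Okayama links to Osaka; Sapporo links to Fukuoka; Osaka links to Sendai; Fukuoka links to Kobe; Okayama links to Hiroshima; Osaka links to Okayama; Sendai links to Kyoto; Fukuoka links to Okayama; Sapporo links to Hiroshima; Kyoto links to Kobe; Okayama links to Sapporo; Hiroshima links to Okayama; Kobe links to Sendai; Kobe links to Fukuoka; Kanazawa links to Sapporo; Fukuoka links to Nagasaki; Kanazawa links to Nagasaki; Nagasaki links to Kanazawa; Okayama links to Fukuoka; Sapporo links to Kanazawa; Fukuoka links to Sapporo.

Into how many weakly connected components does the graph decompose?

2

From Fukuoka: component {Fukuoka, Hiroshima, Kanazawa, Kobe, Kyoto, Nagasaki, Okayama, Osaka, Sapporo, Sendai}.
From Matsuyama: component {Matsuyama}.
That's 2 components.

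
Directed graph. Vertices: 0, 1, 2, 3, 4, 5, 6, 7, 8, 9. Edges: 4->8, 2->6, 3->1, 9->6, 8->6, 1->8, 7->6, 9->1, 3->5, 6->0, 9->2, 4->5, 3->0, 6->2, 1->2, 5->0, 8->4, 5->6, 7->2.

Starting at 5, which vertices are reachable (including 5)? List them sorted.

0, 2, 5, 6

Start at 5.
Its neighbours: 0, 6.
Then their neighbours: 2.
Nothing further is reachable.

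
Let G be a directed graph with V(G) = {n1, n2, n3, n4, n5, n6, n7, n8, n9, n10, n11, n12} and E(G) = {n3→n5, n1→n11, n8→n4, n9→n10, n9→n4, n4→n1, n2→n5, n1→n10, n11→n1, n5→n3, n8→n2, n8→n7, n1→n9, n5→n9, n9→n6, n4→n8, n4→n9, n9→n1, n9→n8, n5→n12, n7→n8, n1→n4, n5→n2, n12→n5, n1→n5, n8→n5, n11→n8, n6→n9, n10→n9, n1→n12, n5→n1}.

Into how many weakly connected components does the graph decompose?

1

From n1: component {n1, n2, n3, n4, n5, n6, n7, n8, n9, n10, n11, n12}.
That's 1 component.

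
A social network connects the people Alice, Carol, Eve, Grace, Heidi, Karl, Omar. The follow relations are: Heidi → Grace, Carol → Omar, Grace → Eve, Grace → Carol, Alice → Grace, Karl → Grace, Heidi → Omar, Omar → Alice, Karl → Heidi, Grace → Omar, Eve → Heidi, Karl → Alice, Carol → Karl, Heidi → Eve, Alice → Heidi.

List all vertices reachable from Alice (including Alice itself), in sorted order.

Start at Alice.
Its neighbours: Grace, Heidi.
Then their neighbours: Carol, Eve, Omar.
Then next layer: Karl.
Every vertex is now reached.

Alice, Carol, Eve, Grace, Heidi, Karl, Omar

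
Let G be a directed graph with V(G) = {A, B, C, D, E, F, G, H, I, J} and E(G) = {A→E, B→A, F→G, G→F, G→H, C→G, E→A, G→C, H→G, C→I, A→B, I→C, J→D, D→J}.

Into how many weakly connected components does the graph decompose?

From A: component {A, B, E}.
From C: component {C, F, G, H, I}.
From D: component {D, J}.
That's 3 components.

3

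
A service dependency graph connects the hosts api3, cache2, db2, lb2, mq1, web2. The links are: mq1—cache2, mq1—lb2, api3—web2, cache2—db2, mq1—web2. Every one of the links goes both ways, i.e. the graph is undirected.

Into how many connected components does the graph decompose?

From api3: component {api3, cache2, db2, lb2, mq1, web2}.
That's 1 component.

1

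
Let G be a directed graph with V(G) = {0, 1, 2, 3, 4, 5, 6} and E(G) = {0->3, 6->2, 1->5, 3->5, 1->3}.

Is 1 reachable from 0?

Explore from 0.
Distance 1: reach 3.
Distance 2: reach 5.
The search from 0 is exhausted; no directed path reaches 1.

No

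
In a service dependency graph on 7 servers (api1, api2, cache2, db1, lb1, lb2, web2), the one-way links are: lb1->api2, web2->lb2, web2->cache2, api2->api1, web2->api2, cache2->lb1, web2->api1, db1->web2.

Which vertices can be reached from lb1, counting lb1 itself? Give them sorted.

Start at lb1.
Its neighbours: api2.
Then their neighbours: api1.
Nothing further is reachable.

api1, api2, lb1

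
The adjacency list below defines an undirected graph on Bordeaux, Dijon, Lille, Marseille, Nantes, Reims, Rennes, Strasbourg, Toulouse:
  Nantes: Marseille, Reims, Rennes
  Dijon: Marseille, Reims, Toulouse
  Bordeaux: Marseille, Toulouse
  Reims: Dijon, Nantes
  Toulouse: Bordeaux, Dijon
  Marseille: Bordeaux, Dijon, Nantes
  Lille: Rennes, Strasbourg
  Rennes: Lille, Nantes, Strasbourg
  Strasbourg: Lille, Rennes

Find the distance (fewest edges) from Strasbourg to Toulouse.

5

Distance 0: Strasbourg.
Distance 1: Lille, Rennes.
Distance 2: Nantes.
Distance 3: Marseille, Reims.
Distance 4: Bordeaux, Dijon.
Distance 5: Toulouse — contains Toulouse.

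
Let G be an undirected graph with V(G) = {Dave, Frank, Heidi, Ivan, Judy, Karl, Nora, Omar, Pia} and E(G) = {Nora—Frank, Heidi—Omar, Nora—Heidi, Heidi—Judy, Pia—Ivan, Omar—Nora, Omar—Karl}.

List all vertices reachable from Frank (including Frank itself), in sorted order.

Frank, Heidi, Judy, Karl, Nora, Omar

Start at Frank.
Its neighbours: Nora.
Then their neighbours: Heidi, Omar.
Then next layer: Judy, Karl.
Nothing further is reachable.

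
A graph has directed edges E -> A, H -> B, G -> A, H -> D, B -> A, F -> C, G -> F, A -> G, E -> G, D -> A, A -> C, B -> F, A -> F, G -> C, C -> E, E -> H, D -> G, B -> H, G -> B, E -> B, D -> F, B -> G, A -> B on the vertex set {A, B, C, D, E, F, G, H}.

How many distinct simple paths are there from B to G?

16

B→A→C→E→G
B→A→C→E→H→D→G
B→A→F→C→E→G
B→A→F→C→E→H→D→G
B→A→G
B→F→C→E→A→G
B→F→C→E→G
B→F→C→E→H→D→A→G
... and 8 more.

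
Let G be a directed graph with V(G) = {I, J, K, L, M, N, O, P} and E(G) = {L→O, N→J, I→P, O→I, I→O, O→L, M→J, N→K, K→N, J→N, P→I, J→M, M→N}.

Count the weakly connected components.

2

From I: component {I, L, O, P}.
From J: component {J, K, M, N}.
That's 2 components.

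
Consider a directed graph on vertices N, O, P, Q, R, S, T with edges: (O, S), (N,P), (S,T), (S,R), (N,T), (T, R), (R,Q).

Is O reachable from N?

No

Explore from N.
Distance 1: reach P, T.
Distance 2: reach R.
Distance 3: reach Q.
The search from N is exhausted; no directed path reaches O.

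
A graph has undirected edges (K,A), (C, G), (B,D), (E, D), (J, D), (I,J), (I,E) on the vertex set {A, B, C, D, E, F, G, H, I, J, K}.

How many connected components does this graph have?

5

From A: component {A, K}.
From B: component {B, D, E, I, J}.
From C: component {C, G}.
From F: component {F}.
From H: component {H}.
That's 5 components.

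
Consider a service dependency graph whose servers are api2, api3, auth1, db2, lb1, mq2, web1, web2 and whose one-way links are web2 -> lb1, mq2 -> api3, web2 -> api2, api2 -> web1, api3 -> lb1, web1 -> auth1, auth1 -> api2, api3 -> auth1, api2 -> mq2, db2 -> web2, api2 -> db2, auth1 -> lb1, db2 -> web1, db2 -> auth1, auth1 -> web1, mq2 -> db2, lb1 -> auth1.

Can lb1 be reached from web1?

Yes

Explore from web1.
Distance 1: reach auth1.
Distance 2: reach api2, lb1.
Found lb1.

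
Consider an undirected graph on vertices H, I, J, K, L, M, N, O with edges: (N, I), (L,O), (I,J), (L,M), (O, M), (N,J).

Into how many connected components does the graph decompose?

From H: component {H}.
From I: component {I, J, N}.
From K: component {K}.
From L: component {L, M, O}.
That's 4 components.

4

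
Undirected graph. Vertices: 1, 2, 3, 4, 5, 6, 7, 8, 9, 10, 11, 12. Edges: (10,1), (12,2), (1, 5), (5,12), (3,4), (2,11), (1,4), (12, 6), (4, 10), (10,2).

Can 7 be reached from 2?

No

Explore from 2.
Distance 1: reach 10, 11, 12.
Distance 2: reach 1, 4, 5, 6.
Distance 3: reach 3.
The search is exhausted without reaching 7; it lies in a different component.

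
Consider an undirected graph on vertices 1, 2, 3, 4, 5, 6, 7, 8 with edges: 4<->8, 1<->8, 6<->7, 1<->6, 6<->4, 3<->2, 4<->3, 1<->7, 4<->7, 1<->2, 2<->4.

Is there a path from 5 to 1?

No

5 has no edges, so nothing is reachable from it.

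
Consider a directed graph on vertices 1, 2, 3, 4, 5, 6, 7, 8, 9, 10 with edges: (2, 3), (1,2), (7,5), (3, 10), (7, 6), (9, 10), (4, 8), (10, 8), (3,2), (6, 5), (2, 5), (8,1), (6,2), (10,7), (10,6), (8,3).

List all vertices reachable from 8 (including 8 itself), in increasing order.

1, 2, 3, 5, 6, 7, 8, 10

Start at 8.
Its neighbours: 1, 3.
Then their neighbours: 2, 10.
Then next layer: 5, 6, 7.
Nothing further is reachable.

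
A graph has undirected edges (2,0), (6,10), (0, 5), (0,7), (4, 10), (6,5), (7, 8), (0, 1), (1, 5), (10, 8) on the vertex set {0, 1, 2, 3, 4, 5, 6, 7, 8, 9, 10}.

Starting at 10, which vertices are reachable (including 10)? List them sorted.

0, 1, 2, 4, 5, 6, 7, 8, 10

Start at 10.
Its neighbours: 4, 6, 8.
Then their neighbours: 5, 7.
Then next layer: 0, 1.
Then next layer: 2.
Nothing further is reachable.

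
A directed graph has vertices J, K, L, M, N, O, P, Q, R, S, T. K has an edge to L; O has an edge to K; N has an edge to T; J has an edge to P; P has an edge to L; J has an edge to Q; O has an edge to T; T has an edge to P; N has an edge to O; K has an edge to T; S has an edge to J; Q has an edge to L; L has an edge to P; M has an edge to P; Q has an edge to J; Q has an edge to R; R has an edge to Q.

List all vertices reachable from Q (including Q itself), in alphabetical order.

J, L, P, Q, R

Start at Q.
Its neighbours: J, L, R.
Then their neighbours: P.
Nothing further is reachable.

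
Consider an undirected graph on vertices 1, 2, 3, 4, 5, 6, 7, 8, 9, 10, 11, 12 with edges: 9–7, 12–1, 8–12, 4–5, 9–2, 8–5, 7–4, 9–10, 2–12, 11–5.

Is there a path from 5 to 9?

Explore from 5.
Distance 1: reach 4, 8, 11.
Distance 2: reach 7, 12.
Distance 3: reach 1, 2, 9.
Found 9.

Yes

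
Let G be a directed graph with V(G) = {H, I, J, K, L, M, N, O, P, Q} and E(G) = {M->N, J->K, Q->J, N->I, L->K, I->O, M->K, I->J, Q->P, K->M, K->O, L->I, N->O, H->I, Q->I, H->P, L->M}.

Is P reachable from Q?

Yes

Explore from Q.
Distance 1: reach I, J, P.
Found P.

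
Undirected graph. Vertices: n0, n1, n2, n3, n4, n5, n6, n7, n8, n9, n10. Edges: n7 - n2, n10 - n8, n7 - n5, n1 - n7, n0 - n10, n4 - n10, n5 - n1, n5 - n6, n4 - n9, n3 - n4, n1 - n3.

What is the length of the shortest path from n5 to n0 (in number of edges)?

5

Distance 0: n5.
Distance 1: n1, n6, n7.
Distance 2: n2, n3.
Distance 3: n4.
Distance 4: n9, n10.
Distance 5: n0, n8 — contains n0.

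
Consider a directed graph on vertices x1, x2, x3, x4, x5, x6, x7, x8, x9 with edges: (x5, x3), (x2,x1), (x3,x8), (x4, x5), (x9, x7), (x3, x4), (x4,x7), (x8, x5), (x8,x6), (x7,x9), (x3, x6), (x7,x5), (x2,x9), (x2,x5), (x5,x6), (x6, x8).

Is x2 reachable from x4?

Explore from x4.
Distance 1: reach x5, x7.
Distance 2: reach x3, x6, x9.
Distance 3: reach x8.
The search from x4 is exhausted; no directed path reaches x2.

No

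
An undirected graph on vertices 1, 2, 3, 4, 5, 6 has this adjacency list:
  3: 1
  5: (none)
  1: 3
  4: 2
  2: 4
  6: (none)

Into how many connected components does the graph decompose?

4

From 1: component {1, 3}.
From 2: component {2, 4}.
From 5: component {5}.
From 6: component {6}.
That's 4 components.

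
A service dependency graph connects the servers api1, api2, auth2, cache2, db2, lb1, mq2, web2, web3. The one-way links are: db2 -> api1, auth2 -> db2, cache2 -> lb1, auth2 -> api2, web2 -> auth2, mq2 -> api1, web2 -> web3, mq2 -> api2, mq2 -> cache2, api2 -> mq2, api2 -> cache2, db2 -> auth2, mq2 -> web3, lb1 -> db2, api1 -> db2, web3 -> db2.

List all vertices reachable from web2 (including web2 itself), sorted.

Start at web2.
Its neighbours: auth2, web3.
Then their neighbours: api2, db2.
Then next layer: api1, cache2, mq2.
Then next layer: lb1.
Every vertex is now reached.

api1, api2, auth2, cache2, db2, lb1, mq2, web2, web3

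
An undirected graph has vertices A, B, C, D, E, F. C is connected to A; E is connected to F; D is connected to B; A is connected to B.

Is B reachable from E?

No

Explore from E.
Distance 1: reach F.
The search is exhausted without reaching B; it lies in a different component.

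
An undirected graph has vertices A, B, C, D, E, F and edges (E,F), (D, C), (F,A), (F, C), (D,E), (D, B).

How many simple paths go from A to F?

1

A–F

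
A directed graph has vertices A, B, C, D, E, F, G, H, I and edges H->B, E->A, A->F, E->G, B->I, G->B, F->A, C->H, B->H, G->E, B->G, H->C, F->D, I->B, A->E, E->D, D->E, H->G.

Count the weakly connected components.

From A: component {A, B, C, D, E, F, G, H, I}.
That's 1 component.

1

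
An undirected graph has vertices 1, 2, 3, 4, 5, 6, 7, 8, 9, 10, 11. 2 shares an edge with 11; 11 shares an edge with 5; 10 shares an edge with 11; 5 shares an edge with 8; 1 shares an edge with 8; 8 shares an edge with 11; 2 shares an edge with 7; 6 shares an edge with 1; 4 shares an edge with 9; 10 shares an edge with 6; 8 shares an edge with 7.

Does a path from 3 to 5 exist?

No

3 has no edges, so nothing is reachable from it.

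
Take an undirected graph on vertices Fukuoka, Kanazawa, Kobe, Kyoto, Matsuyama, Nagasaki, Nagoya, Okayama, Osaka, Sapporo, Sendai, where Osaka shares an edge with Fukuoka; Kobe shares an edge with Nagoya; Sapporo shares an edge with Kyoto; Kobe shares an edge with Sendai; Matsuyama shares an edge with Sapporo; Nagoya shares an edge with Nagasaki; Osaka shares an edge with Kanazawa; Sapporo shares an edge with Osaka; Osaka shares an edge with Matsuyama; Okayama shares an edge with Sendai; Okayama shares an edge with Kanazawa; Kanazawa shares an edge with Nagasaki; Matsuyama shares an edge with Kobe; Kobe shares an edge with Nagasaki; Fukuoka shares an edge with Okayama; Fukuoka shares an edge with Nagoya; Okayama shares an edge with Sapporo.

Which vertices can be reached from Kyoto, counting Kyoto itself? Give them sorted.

Start at Kyoto.
Its neighbours: Sapporo.
Then their neighbours: Matsuyama, Okayama, Osaka.
Then next layer: Fukuoka, Kanazawa, Kobe, Sendai.
Then next layer: Nagasaki, Nagoya.
Every vertex is now reached.

Fukuoka, Kanazawa, Kobe, Kyoto, Matsuyama, Nagasaki, Nagoya, Okayama, Osaka, Sapporo, Sendai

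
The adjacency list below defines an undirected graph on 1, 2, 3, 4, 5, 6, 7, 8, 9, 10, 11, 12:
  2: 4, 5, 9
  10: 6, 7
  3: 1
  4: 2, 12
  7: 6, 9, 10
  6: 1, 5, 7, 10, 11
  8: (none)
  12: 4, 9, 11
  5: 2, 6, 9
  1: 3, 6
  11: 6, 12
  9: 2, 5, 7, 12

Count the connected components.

From 1: component {1, 2, 3, 4, 5, 6, 7, 9, 10, 11, 12}.
From 8: component {8}.
That's 2 components.

2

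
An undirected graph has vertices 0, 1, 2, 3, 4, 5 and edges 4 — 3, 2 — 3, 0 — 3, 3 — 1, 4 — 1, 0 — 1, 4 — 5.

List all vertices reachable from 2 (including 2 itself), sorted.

0, 1, 2, 3, 4, 5

Start at 2.
Its neighbours: 3.
Then their neighbours: 0, 1, 4.
Then next layer: 5.
Every vertex is now reached.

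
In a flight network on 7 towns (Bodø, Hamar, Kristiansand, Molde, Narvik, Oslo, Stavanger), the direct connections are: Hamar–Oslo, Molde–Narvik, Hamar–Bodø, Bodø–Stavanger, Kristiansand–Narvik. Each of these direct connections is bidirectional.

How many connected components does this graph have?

From Bodø: component {Bodø, Hamar, Oslo, Stavanger}.
From Kristiansand: component {Kristiansand, Molde, Narvik}.
That's 2 components.

2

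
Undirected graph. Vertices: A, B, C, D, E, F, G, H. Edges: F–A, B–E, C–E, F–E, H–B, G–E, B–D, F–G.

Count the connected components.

From A: component {A, B, C, D, E, F, G, H}.
That's 1 component.

1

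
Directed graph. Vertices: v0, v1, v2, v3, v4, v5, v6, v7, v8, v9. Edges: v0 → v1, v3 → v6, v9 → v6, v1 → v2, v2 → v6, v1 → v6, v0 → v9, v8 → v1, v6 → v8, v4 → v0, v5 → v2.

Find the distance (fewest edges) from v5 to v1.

4

Distance 0: v5.
Distance 1: v2.
Distance 2: v6.
Distance 3: v8.
Distance 4: v1 — contains v1.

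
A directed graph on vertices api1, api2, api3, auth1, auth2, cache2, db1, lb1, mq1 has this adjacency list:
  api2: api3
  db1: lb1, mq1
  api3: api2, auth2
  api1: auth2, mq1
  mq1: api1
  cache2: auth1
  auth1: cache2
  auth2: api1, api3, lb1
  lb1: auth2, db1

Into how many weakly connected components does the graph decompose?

2

From api1: component {api1, api2, api3, auth2, db1, lb1, mq1}.
From auth1: component {auth1, cache2}.
That's 2 components.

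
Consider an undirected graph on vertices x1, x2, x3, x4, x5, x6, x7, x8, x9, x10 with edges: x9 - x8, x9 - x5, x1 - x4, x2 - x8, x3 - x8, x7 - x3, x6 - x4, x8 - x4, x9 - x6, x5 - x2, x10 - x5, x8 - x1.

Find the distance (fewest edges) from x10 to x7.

Distance 0: x10.
Distance 1: x5.
Distance 2: x2, x9.
Distance 3: x6, x8.
Distance 4: x1, x3, x4.
Distance 5: x7 — contains x7.

5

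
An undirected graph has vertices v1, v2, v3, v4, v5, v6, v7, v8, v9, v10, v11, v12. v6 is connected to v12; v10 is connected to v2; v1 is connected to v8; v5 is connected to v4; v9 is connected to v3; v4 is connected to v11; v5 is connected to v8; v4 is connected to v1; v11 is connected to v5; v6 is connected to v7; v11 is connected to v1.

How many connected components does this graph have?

From v1: component {v1, v4, v5, v8, v11}.
From v2: component {v2, v10}.
From v3: component {v3, v9}.
From v6: component {v6, v7, v12}.
That's 4 components.

4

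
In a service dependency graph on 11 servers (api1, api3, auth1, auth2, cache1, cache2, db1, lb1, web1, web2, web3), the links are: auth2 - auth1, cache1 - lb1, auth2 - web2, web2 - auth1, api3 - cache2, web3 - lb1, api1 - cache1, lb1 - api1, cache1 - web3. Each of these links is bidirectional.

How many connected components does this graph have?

From api1: component {api1, cache1, lb1, web3}.
From api3: component {api3, cache2}.
From auth1: component {auth1, auth2, web2}.
From db1: component {db1}.
From web1: component {web1}.
That's 5 components.

5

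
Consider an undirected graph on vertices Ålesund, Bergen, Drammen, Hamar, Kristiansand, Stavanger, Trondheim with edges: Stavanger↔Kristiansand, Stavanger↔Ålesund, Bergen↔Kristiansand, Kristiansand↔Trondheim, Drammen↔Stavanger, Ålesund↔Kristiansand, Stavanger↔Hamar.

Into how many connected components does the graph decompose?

From Ålesund: component {Ålesund, Bergen, Drammen, Hamar, Kristiansand, Stavanger, Trondheim}.
That's 1 component.

1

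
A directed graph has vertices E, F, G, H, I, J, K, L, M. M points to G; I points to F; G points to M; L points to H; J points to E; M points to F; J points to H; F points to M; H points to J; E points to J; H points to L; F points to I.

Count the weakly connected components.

3

From E: component {E, H, J, L}.
From F: component {F, G, I, M}.
From K: component {K}.
That's 3 components.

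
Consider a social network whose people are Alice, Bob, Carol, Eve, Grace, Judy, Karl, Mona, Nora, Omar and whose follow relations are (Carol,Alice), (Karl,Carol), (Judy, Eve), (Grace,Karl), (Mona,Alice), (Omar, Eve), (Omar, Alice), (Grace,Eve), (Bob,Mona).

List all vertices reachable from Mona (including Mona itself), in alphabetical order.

Start at Mona.
Its neighbours: Alice.
Nothing further is reachable.

Alice, Mona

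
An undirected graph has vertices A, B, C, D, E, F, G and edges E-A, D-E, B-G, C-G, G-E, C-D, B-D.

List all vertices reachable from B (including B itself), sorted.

A, B, C, D, E, G

Start at B.
Its neighbours: D, G.
Then their neighbours: C, E.
Then next layer: A.
Nothing further is reachable.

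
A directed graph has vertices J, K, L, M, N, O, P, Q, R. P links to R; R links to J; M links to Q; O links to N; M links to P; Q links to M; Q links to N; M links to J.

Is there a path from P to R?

Explore from P.
Distance 1: reach R.
Found R.

Yes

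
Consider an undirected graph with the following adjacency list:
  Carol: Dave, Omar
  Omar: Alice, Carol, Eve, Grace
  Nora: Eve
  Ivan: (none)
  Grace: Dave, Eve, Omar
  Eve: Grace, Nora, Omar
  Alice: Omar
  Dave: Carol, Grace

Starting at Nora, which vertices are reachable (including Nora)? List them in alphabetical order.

Alice, Carol, Dave, Eve, Grace, Nora, Omar

Start at Nora.
Its neighbours: Eve.
Then their neighbours: Grace, Omar.
Then next layer: Alice, Carol, Dave.
Nothing further is reachable.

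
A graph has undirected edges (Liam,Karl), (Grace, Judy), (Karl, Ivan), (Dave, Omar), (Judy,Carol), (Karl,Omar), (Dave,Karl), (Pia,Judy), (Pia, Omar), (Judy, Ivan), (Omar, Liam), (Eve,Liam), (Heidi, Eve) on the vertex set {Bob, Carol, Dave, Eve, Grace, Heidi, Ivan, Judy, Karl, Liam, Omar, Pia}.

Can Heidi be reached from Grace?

Explore from Grace.
Distance 1: reach Judy.
Distance 2: reach Carol, Ivan, Pia.
Distance 3: reach Karl, Omar.
Distance 4: reach Dave, Liam.
Distance 5: reach Eve.
Distance 6: reach Heidi.
Found Heidi.

Yes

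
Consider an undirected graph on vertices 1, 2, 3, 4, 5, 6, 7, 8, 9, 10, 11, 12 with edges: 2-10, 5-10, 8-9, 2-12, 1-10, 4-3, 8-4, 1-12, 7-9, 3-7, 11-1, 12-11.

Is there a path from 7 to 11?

No

Explore from 7.
Distance 1: reach 3, 9.
Distance 2: reach 4, 8.
The search is exhausted without reaching 11; it lies in a different component.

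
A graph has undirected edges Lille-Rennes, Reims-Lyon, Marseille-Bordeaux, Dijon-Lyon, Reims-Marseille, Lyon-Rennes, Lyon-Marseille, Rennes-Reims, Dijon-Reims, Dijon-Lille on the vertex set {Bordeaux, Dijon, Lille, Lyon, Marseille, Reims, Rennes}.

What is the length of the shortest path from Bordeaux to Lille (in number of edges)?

4

Distance 0: Bordeaux.
Distance 1: Marseille.
Distance 2: Lyon, Reims.
Distance 3: Dijon, Rennes.
Distance 4: Lille — contains Lille.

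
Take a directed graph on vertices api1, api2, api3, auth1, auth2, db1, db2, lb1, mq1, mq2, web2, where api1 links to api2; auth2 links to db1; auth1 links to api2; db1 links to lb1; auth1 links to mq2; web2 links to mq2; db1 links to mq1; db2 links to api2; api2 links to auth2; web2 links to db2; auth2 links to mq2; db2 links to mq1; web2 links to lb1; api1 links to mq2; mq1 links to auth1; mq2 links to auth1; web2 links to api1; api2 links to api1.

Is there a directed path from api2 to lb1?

Explore from api2.
Distance 1: reach api1, auth2.
Distance 2: reach db1, mq2.
Distance 3: reach auth1, lb1, mq1.
Found lb1.

Yes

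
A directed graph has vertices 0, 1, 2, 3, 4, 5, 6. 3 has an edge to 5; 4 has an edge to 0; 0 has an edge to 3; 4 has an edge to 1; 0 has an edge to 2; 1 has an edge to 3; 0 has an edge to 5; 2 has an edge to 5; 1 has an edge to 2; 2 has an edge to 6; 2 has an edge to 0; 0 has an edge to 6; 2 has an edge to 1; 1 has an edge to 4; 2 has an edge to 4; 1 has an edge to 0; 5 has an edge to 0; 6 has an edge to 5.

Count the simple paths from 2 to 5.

19

2→0→3→5
2→0→5
2→0→6→5
2→1→0→3→5
2→1→0→5
2→1→0→6→5
2→1→3→5
2→1→4→0→3→5
... and 11 more.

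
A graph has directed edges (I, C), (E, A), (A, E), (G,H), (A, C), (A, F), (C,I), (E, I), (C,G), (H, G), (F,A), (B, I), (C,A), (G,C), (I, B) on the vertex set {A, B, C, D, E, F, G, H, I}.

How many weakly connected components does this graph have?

2

From A: component {A, B, C, E, F, G, H, I}.
From D: component {D}.
That's 2 components.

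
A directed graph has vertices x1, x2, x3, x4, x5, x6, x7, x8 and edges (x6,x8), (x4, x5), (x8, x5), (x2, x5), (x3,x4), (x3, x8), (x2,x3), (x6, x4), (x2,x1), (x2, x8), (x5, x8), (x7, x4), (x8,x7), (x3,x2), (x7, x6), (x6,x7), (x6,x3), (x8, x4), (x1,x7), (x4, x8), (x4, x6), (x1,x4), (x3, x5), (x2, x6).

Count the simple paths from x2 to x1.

x2→x1

1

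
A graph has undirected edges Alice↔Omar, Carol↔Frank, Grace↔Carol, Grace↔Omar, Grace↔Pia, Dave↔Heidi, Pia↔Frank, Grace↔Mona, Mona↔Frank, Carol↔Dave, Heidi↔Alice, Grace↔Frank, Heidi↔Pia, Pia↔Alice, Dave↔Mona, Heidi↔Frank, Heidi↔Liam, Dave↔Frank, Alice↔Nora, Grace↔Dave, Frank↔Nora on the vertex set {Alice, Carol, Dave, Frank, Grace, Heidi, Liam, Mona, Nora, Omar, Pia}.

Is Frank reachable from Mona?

Explore from Mona.
Distance 1: reach Dave, Frank, Grace.
Found Frank.

Yes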